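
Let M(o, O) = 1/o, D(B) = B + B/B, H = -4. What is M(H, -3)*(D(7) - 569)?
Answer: 561/4 ≈ 140.25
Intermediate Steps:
D(B) = 1 + B (D(B) = B + 1 = 1 + B)
M(H, -3)*(D(7) - 569) = ((1 + 7) - 569)/(-4) = -(8 - 569)/4 = -¼*(-561) = 561/4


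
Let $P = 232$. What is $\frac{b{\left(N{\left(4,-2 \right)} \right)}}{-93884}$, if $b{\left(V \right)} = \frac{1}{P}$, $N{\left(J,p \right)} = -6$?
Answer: $- \frac{1}{21781088} \approx -4.5911 \cdot 10^{-8}$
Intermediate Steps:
$b{\left(V \right)} = \frac{1}{232}$
$\frac{b{\left(N{\left(4,-2 \right)} \right)}}{-93884} = \frac{1}{232 \left(-93884\right)} = \frac{1}{232} \left(- \frac{1}{93884}\right) = - \frac{1}{21781088}$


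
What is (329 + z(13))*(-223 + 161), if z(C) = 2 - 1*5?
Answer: -20212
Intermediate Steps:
z(C) = -3 (z(C) = 2 - 5 = -3)
(329 + z(13))*(-223 + 161) = (329 - 3)*(-223 + 161) = 326*(-62) = -20212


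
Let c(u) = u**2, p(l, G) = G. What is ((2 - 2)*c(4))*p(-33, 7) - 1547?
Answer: -1547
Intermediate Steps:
((2 - 2)*c(4))*p(-33, 7) - 1547 = ((2 - 2)*4**2)*7 - 1547 = (0*16)*7 - 1547 = 0*7 - 1547 = 0 - 1547 = -1547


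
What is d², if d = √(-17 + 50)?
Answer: 33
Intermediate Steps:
d = √33 ≈ 5.7446
d² = (√33)² = 33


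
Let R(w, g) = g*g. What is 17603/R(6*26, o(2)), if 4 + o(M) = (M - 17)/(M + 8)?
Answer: 70412/121 ≈ 581.92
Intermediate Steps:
o(M) = -4 + (-17 + M)/(8 + M) (o(M) = -4 + (M - 17)/(M + 8) = -4 + (-17 + M)/(8 + M))
R(w, g) = g²
17603/R(6*26, o(2)) = 17603/(((-49 - 3*2)/(8 + 2))²) = 17603/(((-49 - 6)/10)²) = 17603/(((⅒)*(-55))²) = 17603/((-11/2)²) = 17603/(121/4) = 17603*(4/121) = 70412/121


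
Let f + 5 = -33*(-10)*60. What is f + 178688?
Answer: 198483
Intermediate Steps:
f = 19795 (f = -5 - 33*(-10)*60 = -5 + 330*60 = -5 + 19800 = 19795)
f + 178688 = 19795 + 178688 = 198483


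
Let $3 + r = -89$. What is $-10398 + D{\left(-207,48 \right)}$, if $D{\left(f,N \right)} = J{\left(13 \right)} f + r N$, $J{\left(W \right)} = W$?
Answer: $-17505$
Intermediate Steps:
$r = -92$ ($r = -3 - 89 = -92$)
$D{\left(f,N \right)} = - 92 N + 13 f$ ($D{\left(f,N \right)} = 13 f - 92 N = - 92 N + 13 f$)
$-10398 + D{\left(-207,48 \right)} = -10398 + \left(\left(-92\right) 48 + 13 \left(-207\right)\right) = -10398 - 7107 = -17505$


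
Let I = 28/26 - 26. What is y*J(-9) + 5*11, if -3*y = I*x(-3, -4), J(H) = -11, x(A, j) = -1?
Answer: 1903/13 ≈ 146.38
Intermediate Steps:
I = -324/13 (I = 28*(1/26) - 26 = 14/13 - 26 = -324/13 ≈ -24.923)
y = -108/13 (y = -(-108)*(-1)/13 = -1/3*324/13 = -108/13 ≈ -8.3077)
y*J(-9) + 5*11 = -108/13*(-11) + 5*11 = 1188/13 + 55 = 1903/13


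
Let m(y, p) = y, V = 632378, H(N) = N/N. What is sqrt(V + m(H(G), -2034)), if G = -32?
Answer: sqrt(632379) ≈ 795.22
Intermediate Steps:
H(N) = 1
sqrt(V + m(H(G), -2034)) = sqrt(632378 + 1) = sqrt(632379)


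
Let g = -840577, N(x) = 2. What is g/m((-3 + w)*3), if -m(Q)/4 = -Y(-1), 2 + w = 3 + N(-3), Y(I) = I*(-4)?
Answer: -840577/16 ≈ -52536.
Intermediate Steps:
Y(I) = -4*I
w = 3 (w = -2 + (3 + 2) = -2 + 5 = 3)
m(Q) = 16 (m(Q) = -(-4)*(-4*(-1)) = -(-4)*4 = -4*(-4) = 16)
g/m((-3 + w)*3) = -840577/16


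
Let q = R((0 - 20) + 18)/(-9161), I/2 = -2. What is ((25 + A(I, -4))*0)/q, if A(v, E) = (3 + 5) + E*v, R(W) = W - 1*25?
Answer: 0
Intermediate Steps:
I = -4 (I = 2*(-2) = -4)
R(W) = -25 + W (R(W) = W - 25 = -25 + W)
A(v, E) = 8 + E*v
q = 27/9161 (q = (-25 + ((0 - 20) + 18))/(-9161) = (-25 + (-20 + 18))*(-1/9161) = (-25 - 2)*(-1/9161) = -27*(-1/9161) = 27/9161 ≈ 0.0029473)
((25 + A(I, -4))*0)/q = ((25 + (8 - 4*(-4)))*0)/(27/9161) = ((25 + (8 + 16))*0)*(9161/27) = ((25 + 24)*0)*(9161/27) = (49*0)*(9161/27) = 0*(9161/27) = 0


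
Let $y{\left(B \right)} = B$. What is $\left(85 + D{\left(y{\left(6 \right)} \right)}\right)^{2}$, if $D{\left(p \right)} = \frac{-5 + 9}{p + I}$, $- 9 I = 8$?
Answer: $\frac{3892729}{529} \approx 7358.7$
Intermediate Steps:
$I = - \frac{8}{9}$ ($I = \left(- \frac{1}{9}\right) 8 = - \frac{8}{9} \approx -0.88889$)
$D{\left(p \right)} = \frac{4}{- \frac{8}{9} + p}$ ($D{\left(p \right)} = \frac{-5 + 9}{p - \frac{8}{9}} = \frac{4}{- \frac{8}{9} + p}$)
$\left(85 + D{\left(y{\left(6 \right)} \right)}\right)^{2} = \left(85 + \frac{36}{-8 + 9 \cdot 6}\right)^{2} = \left(85 + \frac{36}{-8 + 54}\right)^{2} = \left(85 + \frac{36}{46}\right)^{2} = \left(85 + 36 \cdot \frac{1}{46}\right)^{2} = \left(85 + \frac{18}{23}\right)^{2} = \left(\frac{1973}{23}\right)^{2} = \frac{3892729}{529}$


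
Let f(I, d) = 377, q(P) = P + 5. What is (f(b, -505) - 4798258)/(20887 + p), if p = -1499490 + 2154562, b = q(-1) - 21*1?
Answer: -4797881/675959 ≈ -7.0979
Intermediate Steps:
q(P) = 5 + P
b = -17 (b = (5 - 1) - 21*1 = 4 - 21 = -17)
p = 655072
(f(b, -505) - 4798258)/(20887 + p) = (377 - 4798258)/(20887 + 655072) = -4797881/675959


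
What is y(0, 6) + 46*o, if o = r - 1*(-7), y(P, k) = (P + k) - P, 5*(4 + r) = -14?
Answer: 76/5 ≈ 15.200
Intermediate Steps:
r = -34/5 (r = -4 + (⅕)*(-14) = -4 - 14/5 = -34/5 ≈ -6.8000)
y(P, k) = k
o = ⅕ (o = -34/5 - 1*(-7) = -34/5 + 7 = ⅕ ≈ 0.20000)
y(0, 6) + 46*o = 6 + 46*(⅕) = 6 + 46/5 = 76/5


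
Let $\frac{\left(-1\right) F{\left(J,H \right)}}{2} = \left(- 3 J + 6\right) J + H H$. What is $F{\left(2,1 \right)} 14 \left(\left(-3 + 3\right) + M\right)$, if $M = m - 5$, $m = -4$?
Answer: $252$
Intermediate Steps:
$M = -9$ ($M = -4 - 5 = -9$)
$F{\left(J,H \right)} = - 2 H^{2} - 2 J \left(6 - 3 J\right)$ ($F{\left(J,H \right)} = - 2 \left(\left(- 3 J + 6\right) J + H H\right) = - 2 \left(\left(6 - 3 J\right) J + H^{2}\right) = - 2 \left(J \left(6 - 3 J\right) + H^{2}\right) = - 2 \left(H^{2} + J \left(6 - 3 J\right)\right) = - 2 H^{2} - 2 J \left(6 - 3 J\right)$)
$F{\left(2,1 \right)} 14 \left(\left(-3 + 3\right) + M\right) = \left(\left(-12\right) 2 - 2 \cdot 1^{2} + 6 \cdot 2^{2}\right) 14 \left(\left(-3 + 3\right) - 9\right) = \left(-24 - 2 + 6 \cdot 4\right) 14 \left(0 - 9\right) = \left(-24 - 2 + 24\right) 14 \left(-9\right) = \left(-2\right) 14 \left(-9\right) = \left(-28\right) \left(-9\right) = 252$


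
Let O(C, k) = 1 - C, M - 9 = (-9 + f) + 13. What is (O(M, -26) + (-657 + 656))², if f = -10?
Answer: 9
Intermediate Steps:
M = 3 (M = 9 + ((-9 - 10) + 13) = 9 + (-19 + 13) = 9 - 6 = 3)
(O(M, -26) + (-657 + 656))² = ((1 - 1*3) + (-657 + 656))² = ((1 - 3) - 1)² = (-2 - 1)² = (-3)² = 9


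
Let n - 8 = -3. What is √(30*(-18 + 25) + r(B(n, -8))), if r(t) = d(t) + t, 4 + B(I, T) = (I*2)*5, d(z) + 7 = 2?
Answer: √251 ≈ 15.843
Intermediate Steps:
n = 5 (n = 8 - 3 = 5)
d(z) = -5 (d(z) = -7 + 2 = -5)
B(I, T) = -4 + 10*I (B(I, T) = -4 + (I*2)*5 = -4 + (2*I)*5 = -4 + 10*I)
r(t) = -5 + t
√(30*(-18 + 25) + r(B(n, -8))) = √(30*(-18 + 25) + (-5 + (-4 + 10*5))) = √(30*7 + (-5 + (-4 + 50))) = √(210 + (-5 + 46)) = √(210 + 41) = √251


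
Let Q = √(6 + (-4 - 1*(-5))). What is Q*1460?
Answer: 1460*√7 ≈ 3862.8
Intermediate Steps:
Q = √7 (Q = √(6 + (-4 + 5)) = √(6 + 1) = √7 ≈ 2.6458)
Q*1460 = √7*1460 = 1460*√7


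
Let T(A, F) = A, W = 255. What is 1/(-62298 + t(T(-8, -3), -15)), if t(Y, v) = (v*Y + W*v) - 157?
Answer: -1/66160 ≈ -1.5115e-5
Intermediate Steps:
t(Y, v) = -157 + 255*v + Y*v (t(Y, v) = (v*Y + 255*v) - 157 = (Y*v + 255*v) - 157 = (255*v + Y*v) - 157 = -157 + 255*v + Y*v)
1/(-62298 + t(T(-8, -3), -15)) = 1/(-62298 + (-157 + 255*(-15) - 8*(-15))) = 1/(-62298 + (-157 - 3825 + 120)) = 1/(-62298 - 3862) = 1/(-66160) = -1/66160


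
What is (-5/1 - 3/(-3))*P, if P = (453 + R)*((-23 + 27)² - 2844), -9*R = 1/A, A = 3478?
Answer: 80200977080/15651 ≈ 5.1243e+6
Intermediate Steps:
R = -1/31302 (R = -⅑/3478 = -⅑*1/3478 = -1/31302 ≈ -3.1947e-5)
P = -20050244270/15651 (P = (453 - 1/31302)*((-23 + 27)² - 2844) = 14179805*(4² - 2844)/31302 = 14179805*(16 - 2844)/31302 = (14179805/31302)*(-2828) = -20050244270/15651 ≈ -1.2811e+6)
(-5/1 - 3/(-3))*P = (-5/1 - 3/(-3))*(-20050244270/15651) = (-5*1 - 3*(-⅓))*(-20050244270/15651) = (-5 + 1)*(-20050244270/15651) = -4*(-20050244270/15651) = 80200977080/15651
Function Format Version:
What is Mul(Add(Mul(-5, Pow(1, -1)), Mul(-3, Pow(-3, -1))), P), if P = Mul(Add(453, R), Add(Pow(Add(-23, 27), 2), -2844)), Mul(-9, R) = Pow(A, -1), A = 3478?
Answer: Rational(80200977080, 15651) ≈ 5.1243e+6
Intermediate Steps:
R = Rational(-1, 31302) (R = Mul(Rational(-1, 9), Pow(3478, -1)) = Mul(Rational(-1, 9), Rational(1, 3478)) = Rational(-1, 31302) ≈ -3.1947e-5)
P = Rational(-20050244270, 15651) (P = Mul(Add(453, Rational(-1, 31302)), Add(Pow(Add(-23, 27), 2), -2844)) = Mul(Rational(14179805, 31302), Add(Pow(4, 2), -2844)) = Mul(Rational(14179805, 31302), Add(16, -2844)) = Mul(Rational(14179805, 31302), -2828) = Rational(-20050244270, 15651) ≈ -1.2811e+6)
Mul(Add(Mul(-5, Pow(1, -1)), Mul(-3, Pow(-3, -1))), P) = Mul(Add(Mul(-5, Pow(1, -1)), Mul(-3, Pow(-3, -1))), Rational(-20050244270, 15651)) = Mul(Add(Mul(-5, 1), Mul(-3, Rational(-1, 3))), Rational(-20050244270, 15651)) = Mul(Add(-5, 1), Rational(-20050244270, 15651)) = Mul(-4, Rational(-20050244270, 15651)) = Rational(80200977080, 15651)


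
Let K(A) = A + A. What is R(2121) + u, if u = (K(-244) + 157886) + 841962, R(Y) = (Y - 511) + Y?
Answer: 1003091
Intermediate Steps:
K(A) = 2*A
R(Y) = -511 + 2*Y (R(Y) = (-511 + Y) + Y = -511 + 2*Y)
u = 999360 (u = (2*(-244) + 157886) + 841962 = (-488 + 157886) + 841962 = 157398 + 841962 = 999360)
R(2121) + u = (-511 + 2*2121) + 999360 = (-511 + 4242) + 999360 = 3731 + 999360 = 1003091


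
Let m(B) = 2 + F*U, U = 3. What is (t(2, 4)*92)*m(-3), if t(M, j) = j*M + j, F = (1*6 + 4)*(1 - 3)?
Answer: -64032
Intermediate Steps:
F = -20 (F = (6 + 4)*(-2) = 10*(-2) = -20)
m(B) = -58 (m(B) = 2 - 20*3 = 2 - 60 = -58)
t(M, j) = j + M*j (t(M, j) = M*j + j = j + M*j)
(t(2, 4)*92)*m(-3) = ((4*(1 + 2))*92)*(-58) = ((4*3)*92)*(-58) = (12*92)*(-58) = 1104*(-58) = -64032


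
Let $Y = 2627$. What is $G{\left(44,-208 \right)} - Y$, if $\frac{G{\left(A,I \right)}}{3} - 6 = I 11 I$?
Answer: $1425103$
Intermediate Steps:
$G{\left(A,I \right)} = 18 + 33 I^{2}$ ($G{\left(A,I \right)} = 18 + 3 I 11 I = 18 + 3 \cdot 11 I I = 18 + 3 \cdot 11 I^{2} = 18 + 33 I^{2}$)
$G{\left(44,-208 \right)} - Y = \left(18 + 33 \left(-208\right)^{2}\right) - 2627 = \left(18 + 33 \cdot 43264\right) - 2627 = \left(18 + 1427712\right) - 2627 = 1427730 - 2627 = 1425103$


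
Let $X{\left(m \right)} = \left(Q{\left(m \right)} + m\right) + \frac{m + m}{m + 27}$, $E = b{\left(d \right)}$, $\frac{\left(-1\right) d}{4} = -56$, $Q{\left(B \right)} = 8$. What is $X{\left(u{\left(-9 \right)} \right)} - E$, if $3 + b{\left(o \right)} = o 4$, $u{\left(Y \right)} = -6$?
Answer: $- \frac{6241}{7} \approx -891.57$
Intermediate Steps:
$d = 224$ ($d = \left(-4\right) \left(-56\right) = 224$)
$b{\left(o \right)} = -3 + 4 o$ ($b{\left(o \right)} = -3 + o 4 = -3 + 4 o$)
$E = 893$ ($E = -3 + 4 \cdot 224 = -3 + 896 = 893$)
$X{\left(m \right)} = 8 + m + \frac{2 m}{27 + m}$ ($X{\left(m \right)} = \left(8 + m\right) + \frac{m + m}{m + 27} = \left(8 + m\right) + \frac{2 m}{27 + m} = 8 + m + \frac{2 m}{27 + m}$)
$X{\left(u{\left(-9 \right)} \right)} - E = \frac{216 + \left(-6\right)^{2} + 37 \left(-6\right)}{27 - 6} - 893 = \frac{216 + 36 - 222}{21} - 893 = \frac{1}{21} \cdot 30 - 893 = \frac{10}{7} - 893 = - \frac{6241}{7}$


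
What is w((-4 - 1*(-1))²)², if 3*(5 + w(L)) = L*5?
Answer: 100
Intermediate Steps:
w(L) = -5 + 5*L/3 (w(L) = -5 + (L*5)/3 = -5 + (5*L)/3 = -5 + 5*L/3)
w((-4 - 1*(-1))²)² = (-5 + 5*(-4 - 1*(-1))²/3)² = (-5 + 5*(-4 + 1)²/3)² = (-5 + (5/3)*(-3)²)² = (-5 + (5/3)*9)² = (-5 + 15)² = 10² = 100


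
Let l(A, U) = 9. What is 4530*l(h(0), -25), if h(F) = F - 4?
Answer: 40770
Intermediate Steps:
h(F) = -4 + F
4530*l(h(0), -25) = 4530*9 = 40770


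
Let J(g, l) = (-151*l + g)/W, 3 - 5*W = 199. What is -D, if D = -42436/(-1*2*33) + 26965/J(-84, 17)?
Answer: -8284622/7953 ≈ -1041.7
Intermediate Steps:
W = -196/5 (W = ⅗ - ⅕*199 = ⅗ - 199/5 = -196/5 ≈ -39.200)
J(g, l) = -5*g/196 + 755*l/196 (J(g, l) = (-151*l + g)/(-196/5) = (g - 151*l)*(-5/196) = -5*g/196 + 755*l/196)
D = 8284622/7953 (D = -42436/(-1*2*33) + 26965/(-5/196*(-84) + (755/196)*17) = -42436/((-2*33)) + 26965/(15/7 + 12835/196) = -42436/(-66) + 26965/(13255/196) = -42436*(-1/66) + 26965*(196/13255) = 21218/33 + 1057028/2651 = 8284622/7953 ≈ 1041.7)
-D = -1*8284622/7953 = -8284622/7953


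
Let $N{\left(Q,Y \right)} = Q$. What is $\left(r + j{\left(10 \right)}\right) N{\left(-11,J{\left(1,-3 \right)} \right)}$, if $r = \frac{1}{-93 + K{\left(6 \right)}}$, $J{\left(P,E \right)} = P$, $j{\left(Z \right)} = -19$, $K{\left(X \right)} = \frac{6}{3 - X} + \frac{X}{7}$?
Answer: $\frac{137808}{659} \approx 209.12$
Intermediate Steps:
$K{\left(X \right)} = \frac{6}{3 - X} + \frac{X}{7}$ ($K{\left(X \right)} = \frac{6}{3 - X} + X \frac{1}{7} = \frac{6}{3 - X} + \frac{X}{7}$)
$r = - \frac{7}{659}$ ($r = \frac{1}{-93 + \frac{-42 + 6^{2} - 18}{7 \left(-3 + 6\right)}} = \frac{1}{-93 + \frac{-42 + 36 - 18}{7 \cdot 3}} = \frac{1}{-93 + \frac{1}{7} \cdot \frac{1}{3} \left(-24\right)} = \frac{1}{-93 - \frac{8}{7}} = \frac{1}{- \frac{659}{7}} = - \frac{7}{659} \approx -0.010622$)
$\left(r + j{\left(10 \right)}\right) N{\left(-11,J{\left(1,-3 \right)} \right)} = \left(- \frac{7}{659} - 19\right) \left(-11\right) = \left(- \frac{12528}{659}\right) \left(-11\right) = \frac{137808}{659}$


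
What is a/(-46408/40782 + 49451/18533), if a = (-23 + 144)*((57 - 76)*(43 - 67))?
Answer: 20851363691928/578315609 ≈ 36055.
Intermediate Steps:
a = 55176 (a = 121*(-19*(-24)) = 121*456 = 55176)
a/(-46408/40782 + 49451/18533) = 55176/(-46408/40782 + 49451/18533) = 55176/(-46408*1/40782 + 49451*(1/18533)) = 55176/(-23204/20391 + 49451/18533) = 55176/(578315609/377906403) = 55176*(377906403/578315609) = 20851363691928/578315609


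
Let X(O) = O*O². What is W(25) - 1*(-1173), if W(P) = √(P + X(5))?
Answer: 1173 + 5*√6 ≈ 1185.2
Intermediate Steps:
X(O) = O³
W(P) = √(125 + P) (W(P) = √(P + 5³) = √(P + 125) = √(125 + P))
W(25) - 1*(-1173) = √(125 + 25) - 1*(-1173) = √150 + 1173 = 5*√6 + 1173 = 1173 + 5*√6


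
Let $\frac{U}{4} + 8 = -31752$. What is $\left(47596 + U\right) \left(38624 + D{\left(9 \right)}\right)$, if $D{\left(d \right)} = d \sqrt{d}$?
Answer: $-3070590044$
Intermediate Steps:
$U = -127040$ ($U = -32 + 4 \left(-31752\right) = -32 - 127008 = -127040$)
$D{\left(d \right)} = d^{\frac{3}{2}}$
$\left(47596 + U\right) \left(38624 + D{\left(9 \right)}\right) = \left(47596 - 127040\right) \left(38624 + 9^{\frac{3}{2}}\right) = - 79444 \left(38624 + 27\right) = \left(-79444\right) 38651 = -3070590044$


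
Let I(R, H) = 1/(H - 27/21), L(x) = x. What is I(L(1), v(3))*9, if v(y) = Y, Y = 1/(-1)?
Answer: -63/16 ≈ -3.9375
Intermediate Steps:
Y = -1 (Y = 1*(-1) = -1)
v(y) = -1
I(R, H) = 1/(-9/7 + H) (I(R, H) = 1/(H - 27*1/21) = 1/(H - 9/7) = 1/(-9/7 + H))
I(L(1), v(3))*9 = (7/(-9 + 7*(-1)))*9 = (7/(-9 - 7))*9 = (7/(-16))*9 = (7*(-1/16))*9 = -7/16*9 = -63/16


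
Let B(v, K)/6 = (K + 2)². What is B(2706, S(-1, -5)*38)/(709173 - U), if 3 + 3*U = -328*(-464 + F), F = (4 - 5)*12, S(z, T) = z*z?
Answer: 14400/985697 ≈ 0.014609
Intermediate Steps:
S(z, T) = z²
F = -12 (F = -1*12 = -12)
B(v, K) = 6*(2 + K)² (B(v, K) = 6*(K + 2)² = 6*(2 + K)²)
U = 156125/3 (U = -1 + (-328*(-464 - 12))/3 = -1 + (-328*(-476))/3 = -1 + (⅓)*156128 = -1 + 156128/3 = 156125/3 ≈ 52042.)
B(2706, S(-1, -5)*38)/(709173 - U) = (6*(2 + (-1)²*38)²)/(709173 - 1*156125/3) = (6*(2 + 1*38)²)/(709173 - 156125/3) = (6*(2 + 38)²)/(1971394/3) = (6*40²)*(3/1971394) = (6*1600)*(3/1971394) = 9600*(3/1971394) = 14400/985697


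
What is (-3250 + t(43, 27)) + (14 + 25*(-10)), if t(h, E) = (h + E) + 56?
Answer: -3360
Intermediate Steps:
t(h, E) = 56 + E + h (t(h, E) = (E + h) + 56 = 56 + E + h)
(-3250 + t(43, 27)) + (14 + 25*(-10)) = (-3250 + (56 + 27 + 43)) + (14 + 25*(-10)) = (-3250 + 126) + (14 - 250) = -3124 - 236 = -3360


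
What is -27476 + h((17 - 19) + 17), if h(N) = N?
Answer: -27461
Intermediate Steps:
-27476 + h((17 - 19) + 17) = -27476 + ((17 - 19) + 17) = -27476 + (-2 + 17) = -27476 + 15 = -27461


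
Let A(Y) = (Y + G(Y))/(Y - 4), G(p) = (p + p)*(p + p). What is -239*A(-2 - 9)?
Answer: 113047/15 ≈ 7536.5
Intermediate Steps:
G(p) = 4*p² (G(p) = (2*p)*(2*p) = 4*p²)
A(Y) = (Y + 4*Y²)/(-4 + Y) (A(Y) = (Y + 4*Y²)/(Y - 4) = (Y + 4*Y²)/(-4 + Y))
-239*A(-2 - 9) = -239*(-2 - 9)*(1 + 4*(-2 - 9))/(-4 + (-2 - 9)) = -(-2629)*(1 + 4*(-11))/(-4 - 11) = -(-2629)*(1 - 44)/(-15) = -(-2629)*(-1)*(-43)/15 = -239*(-473/15) = 113047/15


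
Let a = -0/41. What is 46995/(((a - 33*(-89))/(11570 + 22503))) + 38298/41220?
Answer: 3666893103107/6725730 ≈ 5.4520e+5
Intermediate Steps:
a = 0 (a = -0/41 = -507*0 = 0)
46995/(((a - 33*(-89))/(11570 + 22503))) + 38298/41220 = 46995/(((0 - 33*(-89))/(11570 + 22503))) + 38298/41220 = 46995/(((0 + 2937)/34073)) + 38298*(1/41220) = 46995/((2937*(1/34073))) + 6383/6870 = 46995/(2937/34073) + 6383/6870 = 46995*(34073/2937) + 6383/6870 = 533753545/979 + 6383/6870 = 3666893103107/6725730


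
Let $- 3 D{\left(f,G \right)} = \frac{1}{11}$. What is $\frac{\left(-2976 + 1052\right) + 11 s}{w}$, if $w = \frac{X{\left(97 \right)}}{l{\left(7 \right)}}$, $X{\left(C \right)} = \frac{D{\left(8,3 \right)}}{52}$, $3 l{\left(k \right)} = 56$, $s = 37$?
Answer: $48592544$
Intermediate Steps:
$D{\left(f,G \right)} = - \frac{1}{33}$ ($D{\left(f,G \right)} = - \frac{1}{3 \cdot 11} = \left(- \frac{1}{3}\right) \frac{1}{11} = - \frac{1}{33}$)
$l{\left(k \right)} = \frac{56}{3}$ ($l{\left(k \right)} = \frac{1}{3} \cdot 56 = \frac{56}{3}$)
$X{\left(C \right)} = - \frac{1}{1716}$ ($X{\left(C \right)} = - \frac{1}{33 \cdot 52} = \left(- \frac{1}{33}\right) \frac{1}{52} = - \frac{1}{1716}$)
$w = - \frac{1}{32032}$ ($w = - \frac{1}{1716 \cdot \frac{56}{3}} = \left(- \frac{1}{1716}\right) \frac{3}{56} = - \frac{1}{32032} \approx -3.1219 \cdot 10^{-5}$)
$\frac{\left(-2976 + 1052\right) + 11 s}{w} = \frac{\left(-2976 + 1052\right) + 11 \cdot 37}{- \frac{1}{32032}} = \left(-1924 + 407\right) \left(-32032\right) = \left(-1517\right) \left(-32032\right) = 48592544$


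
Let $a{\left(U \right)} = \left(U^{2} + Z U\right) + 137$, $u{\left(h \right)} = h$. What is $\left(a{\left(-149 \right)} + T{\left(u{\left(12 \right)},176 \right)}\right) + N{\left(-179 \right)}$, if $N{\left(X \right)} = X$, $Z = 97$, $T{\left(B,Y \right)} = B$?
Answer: $7718$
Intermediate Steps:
$a{\left(U \right)} = 137 + U^{2} + 97 U$ ($a{\left(U \right)} = \left(U^{2} + 97 U\right) + 137 = 137 + U^{2} + 97 U$)
$\left(a{\left(-149 \right)} + T{\left(u{\left(12 \right)},176 \right)}\right) + N{\left(-179 \right)} = \left(\left(137 + \left(-149\right)^{2} + 97 \left(-149\right)\right) + 12\right) - 179 = \left(\left(137 + 22201 - 14453\right) + 12\right) - 179 = \left(7885 + 12\right) - 179 = 7897 - 179 = 7718$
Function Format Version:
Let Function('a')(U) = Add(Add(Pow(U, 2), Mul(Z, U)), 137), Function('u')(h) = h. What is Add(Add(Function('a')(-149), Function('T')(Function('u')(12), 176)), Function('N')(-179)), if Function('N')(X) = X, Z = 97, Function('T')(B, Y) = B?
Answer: 7718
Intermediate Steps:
Function('a')(U) = Add(137, Pow(U, 2), Mul(97, U)) (Function('a')(U) = Add(Add(Pow(U, 2), Mul(97, U)), 137) = Add(137, Pow(U, 2), Mul(97, U)))
Add(Add(Function('a')(-149), Function('T')(Function('u')(12), 176)), Function('N')(-179)) = Add(Add(Add(137, Pow(-149, 2), Mul(97, -149)), 12), -179) = Add(Add(Add(137, 22201, -14453), 12), -179) = Add(Add(7885, 12), -179) = Add(7897, -179) = 7718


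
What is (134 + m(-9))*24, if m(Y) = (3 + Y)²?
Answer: 4080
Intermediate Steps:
(134 + m(-9))*24 = (134 + (3 - 9)²)*24 = (134 + (-6)²)*24 = (134 + 36)*24 = 170*24 = 4080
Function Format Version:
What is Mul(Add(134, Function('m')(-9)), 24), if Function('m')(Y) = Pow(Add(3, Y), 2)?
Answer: 4080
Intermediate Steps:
Mul(Add(134, Function('m')(-9)), 24) = Mul(Add(134, Pow(Add(3, -9), 2)), 24) = Mul(Add(134, Pow(-6, 2)), 24) = Mul(Add(134, 36), 24) = Mul(170, 24) = 4080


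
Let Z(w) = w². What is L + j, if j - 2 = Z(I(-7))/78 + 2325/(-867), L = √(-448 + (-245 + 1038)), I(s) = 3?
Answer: -4255/7514 + √345 ≈ 18.008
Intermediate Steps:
L = √345 (L = √(-448 + 793) = √345 ≈ 18.574)
j = -4255/7514 (j = 2 + (3²/78 + 2325/(-867)) = 2 + (9*(1/78) + 2325*(-1/867)) = 2 + (3/26 - 775/289) = 2 - 19283/7514 = -4255/7514 ≈ -0.56628)
L + j = √345 - 4255/7514 = -4255/7514 + √345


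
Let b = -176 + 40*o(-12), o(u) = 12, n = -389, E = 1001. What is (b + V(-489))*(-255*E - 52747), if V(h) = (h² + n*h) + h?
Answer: -132181214314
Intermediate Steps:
V(h) = h² - 388*h (V(h) = (h² - 389*h) + h = h² - 388*h)
b = 304 (b = -176 + 40*12 = -176 + 480 = 304)
(b + V(-489))*(-255*E - 52747) = (304 - 489*(-388 - 489))*(-255*1001 - 52747) = (304 - 489*(-877))*(-255255 - 52747) = (304 + 428853)*(-308002) = 429157*(-308002) = -132181214314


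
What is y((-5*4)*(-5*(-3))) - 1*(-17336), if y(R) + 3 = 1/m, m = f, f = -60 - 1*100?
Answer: 2773279/160 ≈ 17333.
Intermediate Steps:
f = -160 (f = -60 - 100 = -160)
m = -160
y(R) = -481/160 (y(R) = -3 + 1/(-160) = -3 - 1/160 = -481/160)
y((-5*4)*(-5*(-3))) - 1*(-17336) = -481/160 - 1*(-17336) = -481/160 + 17336 = 2773279/160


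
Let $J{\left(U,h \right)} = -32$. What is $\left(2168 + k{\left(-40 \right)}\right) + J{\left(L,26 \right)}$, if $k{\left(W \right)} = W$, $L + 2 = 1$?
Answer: $2096$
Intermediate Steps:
$L = -1$ ($L = -2 + 1 = -1$)
$\left(2168 + k{\left(-40 \right)}\right) + J{\left(L,26 \right)} = \left(2168 - 40\right) - 32 = 2128 - 32 = 2096$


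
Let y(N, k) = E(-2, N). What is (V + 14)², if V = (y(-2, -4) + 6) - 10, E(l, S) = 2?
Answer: 144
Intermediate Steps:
y(N, k) = 2
V = -2 (V = (2 + 6) - 10 = 8 - 10 = -2)
(V + 14)² = (-2 + 14)² = 12² = 144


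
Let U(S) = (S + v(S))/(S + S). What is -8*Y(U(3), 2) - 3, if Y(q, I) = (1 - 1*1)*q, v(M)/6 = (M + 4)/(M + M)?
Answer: -3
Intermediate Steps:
v(M) = 3*(4 + M)/M (v(M) = 6*((M + 4)/(M + M)) = 6*((4 + M)/((2*M))) = 6*((4 + M)*(1/(2*M))) = 6*((4 + M)/(2*M)) = 3*(4 + M)/M)
U(S) = (3 + S + 12/S)/(2*S) (U(S) = (S + (3 + 12/S))/(S + S) = (3 + S + 12/S)/((2*S)) = (3 + S + 12/S)*(1/(2*S)) = (3 + S + 12/S)/(2*S))
Y(q, I) = 0 (Y(q, I) = (1 - 1)*q = 0*q = 0)
-8*Y(U(3), 2) - 3 = -8*0 - 3 = 0 - 3 = -3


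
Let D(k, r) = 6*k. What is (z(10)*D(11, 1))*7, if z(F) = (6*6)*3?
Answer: 49896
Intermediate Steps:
z(F) = 108 (z(F) = 36*3 = 108)
(z(10)*D(11, 1))*7 = (108*(6*11))*7 = (108*66)*7 = 7128*7 = 49896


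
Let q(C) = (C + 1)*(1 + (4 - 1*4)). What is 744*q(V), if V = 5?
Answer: 4464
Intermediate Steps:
q(C) = 1 + C (q(C) = (1 + C)*(1 + (4 - 4)) = (1 + C)*(1 + 0) = (1 + C)*1 = 1 + C)
744*q(V) = 744*(1 + 5) = 744*6 = 4464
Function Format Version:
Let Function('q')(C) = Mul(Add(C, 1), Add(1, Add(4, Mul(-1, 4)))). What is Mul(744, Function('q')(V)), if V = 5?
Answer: 4464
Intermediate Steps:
Function('q')(C) = Add(1, C) (Function('q')(C) = Mul(Add(1, C), Add(1, Add(4, -4))) = Mul(Add(1, C), Add(1, 0)) = Mul(Add(1, C), 1) = Add(1, C))
Mul(744, Function('q')(V)) = Mul(744, Add(1, 5)) = Mul(744, 6) = 4464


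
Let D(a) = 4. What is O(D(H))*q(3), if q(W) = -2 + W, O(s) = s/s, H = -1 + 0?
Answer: 1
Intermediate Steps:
H = -1
O(s) = 1
O(D(H))*q(3) = 1*(-2 + 3) = 1*1 = 1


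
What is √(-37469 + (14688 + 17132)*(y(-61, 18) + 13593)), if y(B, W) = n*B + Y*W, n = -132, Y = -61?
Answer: √653768071 ≈ 25569.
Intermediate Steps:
y(B, W) = -132*B - 61*W
√(-37469 + (14688 + 17132)*(y(-61, 18) + 13593)) = √(-37469 + (14688 + 17132)*((-132*(-61) - 61*18) + 13593)) = √(-37469 + 31820*((8052 - 1098) + 13593)) = √(-37469 + 31820*(6954 + 13593)) = √(-37469 + 31820*20547) = √(-37469 + 653805540) = √653768071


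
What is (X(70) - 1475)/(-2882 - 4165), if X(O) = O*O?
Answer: -3425/7047 ≈ -0.48602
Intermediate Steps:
X(O) = O²
(X(70) - 1475)/(-2882 - 4165) = (70² - 1475)/(-2882 - 4165) = (4900 - 1475)/(-7047) = 3425*(-1/7047) = -3425/7047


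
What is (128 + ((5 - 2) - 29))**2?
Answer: 10404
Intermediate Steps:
(128 + ((5 - 2) - 29))**2 = (128 + (3 - 29))**2 = (128 - 26)**2 = 102**2 = 10404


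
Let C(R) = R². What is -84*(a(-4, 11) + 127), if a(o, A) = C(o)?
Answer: -12012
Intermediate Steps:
a(o, A) = o²
-84*(a(-4, 11) + 127) = -84*((-4)² + 127) = -84*(16 + 127) = -84*143 = -12012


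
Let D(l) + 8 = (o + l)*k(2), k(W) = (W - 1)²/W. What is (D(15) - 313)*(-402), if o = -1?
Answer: 126228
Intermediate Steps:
k(W) = (-1 + W)²/W
D(l) = -17/2 + l/2 (D(l) = -8 + (-1 + l)*((-1 + 2)²/2) = -8 + (-1 + l)*((½)*1²) = -8 + (-1 + l)*((½)*1) = -8 + (-1 + l)*(½) = -8 + (-½ + l/2) = -17/2 + l/2)
(D(15) - 313)*(-402) = ((-17/2 + (½)*15) - 313)*(-402) = ((-17/2 + 15/2) - 313)*(-402) = (-1 - 313)*(-402) = -314*(-402) = 126228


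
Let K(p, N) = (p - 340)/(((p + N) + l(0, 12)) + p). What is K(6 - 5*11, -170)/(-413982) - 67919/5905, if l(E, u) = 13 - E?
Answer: -1433979875767/124672749210 ≈ -11.502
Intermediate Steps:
K(p, N) = (-340 + p)/(13 + N + 2*p) (K(p, N) = (p - 340)/(((p + N) + (13 - 1*0)) + p) = (-340 + p)/(((N + p) + (13 + 0)) + p) = (-340 + p)/(((N + p) + 13) + p) = (-340 + p)/((13 + N + p) + p) = (-340 + p)/(13 + N + 2*p))
K(6 - 5*11, -170)/(-413982) - 67919/5905 = ((-340 + (6 - 5*11))/(13 - 170 + 2*(6 - 5*11)))/(-413982) - 67919/5905 = ((-340 + (6 - 55))/(13 - 170 + 2*(6 - 55)))*(-1/413982) - 67919*1/5905 = ((-340 - 49)/(13 - 170 + 2*(-49)))*(-1/413982) - 67919/5905 = (-389/(13 - 170 - 98))*(-1/413982) - 67919/5905 = (-389/(-255))*(-1/413982) - 67919/5905 = -1/255*(-389)*(-1/413982) - 67919/5905 = (389/255)*(-1/413982) - 67919/5905 = -389/105565410 - 67919/5905 = -1433979875767/124672749210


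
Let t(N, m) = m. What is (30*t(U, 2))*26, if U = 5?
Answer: 1560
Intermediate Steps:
(30*t(U, 2))*26 = (30*2)*26 = 60*26 = 1560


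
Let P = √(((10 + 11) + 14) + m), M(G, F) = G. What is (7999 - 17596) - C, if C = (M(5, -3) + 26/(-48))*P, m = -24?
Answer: -9597 - 107*√11/24 ≈ -9611.8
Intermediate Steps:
P = √11 (P = √(((10 + 11) + 14) - 24) = √((21 + 14) - 24) = √(35 - 24) = √11 ≈ 3.3166)
C = 107*√11/24 (C = (5 + 26/(-48))*√11 = (5 + 26*(-1/48))*√11 = (5 - 13/24)*√11 = 107*√11/24 ≈ 14.787)
(7999 - 17596) - C = (7999 - 17596) - 107*√11/24 = -9597 - 107*√11/24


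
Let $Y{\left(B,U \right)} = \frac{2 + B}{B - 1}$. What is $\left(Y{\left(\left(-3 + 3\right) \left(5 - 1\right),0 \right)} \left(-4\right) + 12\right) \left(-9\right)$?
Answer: $-180$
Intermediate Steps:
$Y{\left(B,U \right)} = \frac{2 + B}{-1 + B}$
$\left(Y{\left(\left(-3 + 3\right) \left(5 - 1\right),0 \right)} \left(-4\right) + 12\right) \left(-9\right) = \left(\frac{2 + \left(-3 + 3\right) \left(5 - 1\right)}{-1 + \left(-3 + 3\right) \left(5 - 1\right)} \left(-4\right) + 12\right) \left(-9\right) = \left(\frac{2 + 0 \cdot 4}{-1 + 0 \cdot 4} \left(-4\right) + 12\right) \left(-9\right) = \left(\frac{2 + 0}{-1 + 0} \left(-4\right) + 12\right) \left(-9\right) = \left(\frac{1}{-1} \cdot 2 \left(-4\right) + 12\right) \left(-9\right) = \left(\left(-1\right) 2 \left(-4\right) + 12\right) \left(-9\right) = \left(\left(-2\right) \left(-4\right) + 12\right) \left(-9\right) = \left(8 + 12\right) \left(-9\right) = 20 \left(-9\right) = -180$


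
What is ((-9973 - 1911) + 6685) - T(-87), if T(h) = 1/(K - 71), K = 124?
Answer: -275548/53 ≈ -5199.0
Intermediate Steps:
T(h) = 1/53 (T(h) = 1/(124 - 71) = 1/53)
((-9973 - 1911) + 6685) - T(-87) = ((-9973 - 1911) + 6685) - 1*1/53 = (-11884 + 6685) - 1/53 = -5199 - 1/53 = -275548/53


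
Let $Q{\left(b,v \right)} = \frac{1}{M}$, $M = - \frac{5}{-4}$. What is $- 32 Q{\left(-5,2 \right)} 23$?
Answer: $- \frac{2944}{5} \approx -588.8$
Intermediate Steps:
$M = \frac{5}{4}$ ($M = \left(-5\right) \left(- \frac{1}{4}\right) = \frac{5}{4} \approx 1.25$)
$Q{\left(b,v \right)} = \frac{4}{5}$ ($Q{\left(b,v \right)} = \frac{1}{\frac{5}{4}} = \frac{4}{5}$)
$- 32 Q{\left(-5,2 \right)} 23 = \left(-32\right) \frac{4}{5} \cdot 23 = \left(- \frac{128}{5}\right) 23 = - \frac{2944}{5}$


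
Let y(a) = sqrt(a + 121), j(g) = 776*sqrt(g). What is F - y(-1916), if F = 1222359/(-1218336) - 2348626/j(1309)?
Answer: -407453/406112 - 167759*sqrt(1309)/72556 - I*sqrt(1795) ≈ -84.656 - 42.367*I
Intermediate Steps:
y(a) = sqrt(121 + a)
F = -407453/406112 - 167759*sqrt(1309)/72556 (F = 1222359/(-1218336) - 2348626*sqrt(1309)/1015784 = 1222359*(-1/1218336) - 167759*sqrt(1309)/72556 = -407453/406112 - 167759*sqrt(1309)/72556 ≈ -84.656)
F - y(-1916) = (-407453/406112 - 167759*sqrt(1309)/72556) - sqrt(121 - 1916) = (-407453/406112 - 167759*sqrt(1309)/72556) - sqrt(-1795) = (-407453/406112 - 167759*sqrt(1309)/72556) - I*sqrt(1795) = -407453/406112 - 167759*sqrt(1309)/72556 - I*sqrt(1795)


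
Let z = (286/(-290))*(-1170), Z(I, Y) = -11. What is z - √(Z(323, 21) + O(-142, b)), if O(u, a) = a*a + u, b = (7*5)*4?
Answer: 33462/29 - √19447 ≈ 1014.4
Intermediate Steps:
b = 140 (b = 35*4 = 140)
O(u, a) = u + a² (O(u, a) = a² + u = u + a²)
z = 33462/29 (z = (286*(-1/290))*(-1170) = -143/145*(-1170) = 33462/29 ≈ 1153.9)
z - √(Z(323, 21) + O(-142, b)) = 33462/29 - √(-11 + (-142 + 140²)) = 33462/29 - √(-11 + (-142 + 19600)) = 33462/29 - √(-11 + 19458) = 33462/29 - √19447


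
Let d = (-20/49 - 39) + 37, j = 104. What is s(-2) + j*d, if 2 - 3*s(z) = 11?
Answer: -12419/49 ≈ -253.45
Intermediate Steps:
s(z) = -3 (s(z) = ⅔ - ⅓*11 = ⅔ - 11/3 = -3)
d = -118/49 (d = (-20*1/49 - 39) + 37 = (-20/49 - 39) + 37 = -1931/49 + 37 = -118/49 ≈ -2.4082)
s(-2) + j*d = -3 + 104*(-118/49) = -3 - 12272/49 = -12419/49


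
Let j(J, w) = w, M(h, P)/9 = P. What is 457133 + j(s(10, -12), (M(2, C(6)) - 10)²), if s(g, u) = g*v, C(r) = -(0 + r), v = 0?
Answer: 461229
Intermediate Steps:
C(r) = -r
M(h, P) = 9*P
s(g, u) = 0 (s(g, u) = g*0 = 0)
457133 + j(s(10, -12), (M(2, C(6)) - 10)²) = 457133 + (9*(-1*6) - 10)² = 457133 + (9*(-6) - 10)² = 457133 + (-54 - 10)² = 457133 + (-64)² = 457133 + 4096 = 461229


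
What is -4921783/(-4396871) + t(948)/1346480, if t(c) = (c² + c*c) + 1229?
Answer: 14535457238667/5920298864080 ≈ 2.4552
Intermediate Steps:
t(c) = 1229 + 2*c² (t(c) = (c² + c²) + 1229 = 2*c² + 1229 = 1229 + 2*c²)
-4921783/(-4396871) + t(948)/1346480 = -4921783/(-4396871) + (1229 + 2*948²)/1346480 = -4921783*(-1/4396871) + (1229 + 2*898704)*(1/1346480) = 4921783/4396871 + (1229 + 1797408)*(1/1346480) = 4921783/4396871 + 1798637*(1/1346480) = 4921783/4396871 + 1798637/1346480 = 14535457238667/5920298864080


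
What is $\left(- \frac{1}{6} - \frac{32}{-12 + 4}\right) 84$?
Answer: $322$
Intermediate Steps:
$\left(- \frac{1}{6} - \frac{32}{-12 + 4}\right) 84 = \left(\left(-1\right) \frac{1}{6} - \frac{32}{-8}\right) 84 = \left(- \frac{1}{6} - -4\right) 84 = \left(- \frac{1}{6} + 4\right) 84 = \frac{23}{6} \cdot 84 = 322$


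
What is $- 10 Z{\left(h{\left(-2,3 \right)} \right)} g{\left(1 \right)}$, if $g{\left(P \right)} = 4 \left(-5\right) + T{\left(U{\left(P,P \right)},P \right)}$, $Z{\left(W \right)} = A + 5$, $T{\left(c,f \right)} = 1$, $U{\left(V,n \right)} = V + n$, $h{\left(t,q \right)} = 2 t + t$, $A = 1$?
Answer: $1140$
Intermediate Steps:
$h{\left(t,q \right)} = 3 t$
$Z{\left(W \right)} = 6$ ($Z{\left(W \right)} = 1 + 5 = 6$)
$g{\left(P \right)} = -19$ ($g{\left(P \right)} = 4 \left(-5\right) + 1 = -20 + 1 = -19$)
$- 10 Z{\left(h{\left(-2,3 \right)} \right)} g{\left(1 \right)} = \left(-10\right) 6 \left(-19\right) = \left(-60\right) \left(-19\right) = 1140$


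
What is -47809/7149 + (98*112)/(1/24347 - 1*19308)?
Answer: -24385068824003/3360686814375 ≈ -7.2560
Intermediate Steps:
-47809/7149 + (98*112)/(1/24347 - 1*19308) = -47809*1/7149 + 10976/(1/24347 - 19308) = -47809/7149 + 10976/(-470091875/24347) = -47809/7149 + 10976*(-24347/470091875) = -47809/7149 - 267232672/470091875 = -24385068824003/3360686814375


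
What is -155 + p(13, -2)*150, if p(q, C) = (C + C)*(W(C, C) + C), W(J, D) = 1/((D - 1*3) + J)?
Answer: 7915/7 ≈ 1130.7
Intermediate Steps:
W(J, D) = 1/(-3 + D + J) (W(J, D) = 1/((D - 3) + J) = 1/((-3 + D) + J) = 1/(-3 + D + J))
p(q, C) = 2*C*(C + 1/(-3 + 2*C)) (p(q, C) = (C + C)*(1/(-3 + C + C) + C) = (2*C)*(1/(-3 + 2*C) + C) = (2*C)*(C + 1/(-3 + 2*C)) = 2*C*(C + 1/(-3 + 2*C)))
-155 + p(13, -2)*150 = -155 + (2*(-2)*(1 - 2*(-3 + 2*(-2)))/(-3 + 2*(-2)))*150 = -155 + (2*(-2)*(1 - 2*(-3 - 4))/(-3 - 4))*150 = -155 + (2*(-2)*(1 - 2*(-7))/(-7))*150 = -155 + (2*(-2)*(-⅐)*(1 + 14))*150 = -155 + (2*(-2)*(-⅐)*15)*150 = -155 + (60/7)*150 = -155 + 9000/7 = 7915/7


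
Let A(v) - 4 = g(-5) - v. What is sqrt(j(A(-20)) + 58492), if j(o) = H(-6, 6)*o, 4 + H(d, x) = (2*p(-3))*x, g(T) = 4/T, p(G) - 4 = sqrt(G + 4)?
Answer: 2*sqrt(373695)/5 ≈ 244.52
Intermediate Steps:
p(G) = 4 + sqrt(4 + G) (p(G) = 4 + sqrt(G + 4) = 4 + sqrt(4 + G))
A(v) = 16/5 - v (A(v) = 4 + (4/(-5) - v) = 4 + (4*(-1/5) - v) = 4 + (-4/5 - v) = 16/5 - v)
H(d, x) = -4 + 10*x (H(d, x) = -4 + (2*(4 + sqrt(4 - 3)))*x = -4 + (2*(4 + sqrt(1)))*x = -4 + (2*(4 + 1))*x = -4 + (2*5)*x = -4 + 10*x)
j(o) = 56*o (j(o) = (-4 + 10*6)*o = (-4 + 60)*o = 56*o)
sqrt(j(A(-20)) + 58492) = sqrt(56*(16/5 - 1*(-20)) + 58492) = sqrt(56*(16/5 + 20) + 58492) = sqrt(56*(116/5) + 58492) = sqrt(6496/5 + 58492) = sqrt(298956/5) = 2*sqrt(373695)/5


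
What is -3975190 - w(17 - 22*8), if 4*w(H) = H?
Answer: -15900601/4 ≈ -3.9752e+6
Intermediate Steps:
w(H) = H/4
-3975190 - w(17 - 22*8) = -3975190 - (17 - 22*8)/4 = -3975190 - (17 - 176)/4 = -3975190 - (-159)/4 = -3975190 - 1*(-159/4) = -3975190 + 159/4 = -15900601/4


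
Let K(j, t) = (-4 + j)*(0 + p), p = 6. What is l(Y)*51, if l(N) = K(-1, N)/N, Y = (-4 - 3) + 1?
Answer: 255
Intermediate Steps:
K(j, t) = -24 + 6*j (K(j, t) = (-4 + j)*(0 + 6) = (-4 + j)*6 = -24 + 6*j)
Y = -6 (Y = -7 + 1 = -6)
l(N) = -30/N (l(N) = (-24 + 6*(-1))/N = (-24 - 6)/N = -30/N)
l(Y)*51 = -30/(-6)*51 = -30*(-⅙)*51 = 5*51 = 255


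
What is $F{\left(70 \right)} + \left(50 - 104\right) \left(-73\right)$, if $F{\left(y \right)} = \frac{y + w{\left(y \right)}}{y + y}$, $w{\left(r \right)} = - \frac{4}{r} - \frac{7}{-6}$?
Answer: $\frac{115909733}{29400} \approx 3942.5$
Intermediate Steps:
$w{\left(r \right)} = \frac{7}{6} - \frac{4}{r}$ ($w{\left(r \right)} = - \frac{4}{r} - - \frac{7}{6} = - \frac{4}{r} + \frac{7}{6} = \frac{7}{6} - \frac{4}{r}$)
$F{\left(y \right)} = \frac{\frac{7}{6} + y - \frac{4}{y}}{2 y}$ ($F{\left(y \right)} = \frac{y + \left(\frac{7}{6} - \frac{4}{y}\right)}{y + y} = \frac{\frac{7}{6} + y - \frac{4}{y}}{2 y}$)
$F{\left(70 \right)} + \left(50 - 104\right) \left(-73\right) = \left(\frac{1}{2} - \frac{2}{4900} + \frac{7}{12 \cdot 70}\right) + \left(50 - 104\right) \left(-73\right) = \left(\frac{1}{2} - \frac{1}{2450} + \frac{7}{12} \cdot \frac{1}{70}\right) - -3942 = \left(\frac{1}{2} - \frac{1}{2450} + \frac{1}{120}\right) + 3942 = \frac{14933}{29400} + 3942 = \frac{115909733}{29400}$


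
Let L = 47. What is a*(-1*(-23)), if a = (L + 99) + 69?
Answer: 4945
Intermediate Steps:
a = 215 (a = (47 + 99) + 69 = 146 + 69 = 215)
a*(-1*(-23)) = 215*(-1*(-23)) = 215*23 = 4945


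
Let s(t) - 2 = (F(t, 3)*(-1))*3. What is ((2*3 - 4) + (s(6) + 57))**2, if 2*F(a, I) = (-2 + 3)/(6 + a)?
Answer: 237169/64 ≈ 3705.8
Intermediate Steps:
F(a, I) = 1/(2*(6 + a)) (F(a, I) = ((-2 + 3)/(6 + a))/2 = (1/(6 + a))/2 = 1/(2*(6 + a)))
s(t) = 2 - 3/(2*(6 + t)) (s(t) = 2 + ((1/(2*(6 + t)))*(-1))*3 = 2 - 1/(2*(6 + t))*3 = 2 - 3/(2*(6 + t)))
((2*3 - 4) + (s(6) + 57))**2 = ((2*3 - 4) + ((21 + 4*6)/(2*(6 + 6)) + 57))**2 = ((6 - 4) + ((1/2)*(21 + 24)/12 + 57))**2 = (2 + ((1/2)*(1/12)*45 + 57))**2 = (2 + (15/8 + 57))**2 = (2 + 471/8)**2 = (487/8)**2 = 237169/64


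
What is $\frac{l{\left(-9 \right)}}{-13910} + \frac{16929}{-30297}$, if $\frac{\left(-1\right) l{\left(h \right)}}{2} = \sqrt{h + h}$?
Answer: $- \frac{5643}{10099} + \frac{3 i \sqrt{2}}{6955} \approx -0.55877 + 0.00061001 i$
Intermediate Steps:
$l{\left(h \right)} = - 2 \sqrt{2} \sqrt{h}$ ($l{\left(h \right)} = - 2 \sqrt{h + h} = - 2 \sqrt{2 h} = - 2 \sqrt{2} \sqrt{h}$)
$\frac{l{\left(-9 \right)}}{-13910} + \frac{16929}{-30297} = \frac{\left(-2\right) \sqrt{2} \sqrt{-9}}{-13910} + \frac{16929}{-30297} = - 2 \sqrt{2} \cdot 3 i \left(- \frac{1}{13910}\right) + 16929 \left(- \frac{1}{30297}\right) = - 6 i \sqrt{2} \left(- \frac{1}{13910}\right) - \frac{5643}{10099} = \frac{3 i \sqrt{2}}{6955} - \frac{5643}{10099} = - \frac{5643}{10099} + \frac{3 i \sqrt{2}}{6955}$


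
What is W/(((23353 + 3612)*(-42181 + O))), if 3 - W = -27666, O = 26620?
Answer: -9223/139867455 ≈ -6.5941e-5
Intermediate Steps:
W = 27669 (W = 3 - 1*(-27666) = 3 + 27666 = 27669)
W/(((23353 + 3612)*(-42181 + O))) = 27669/(((23353 + 3612)*(-42181 + 26620))) = 27669/((26965*(-15561))) = 27669/(-419602365) = 27669*(-1/419602365) = -9223/139867455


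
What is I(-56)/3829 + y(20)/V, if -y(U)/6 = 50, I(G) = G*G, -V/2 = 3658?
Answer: 860417/1000463 ≈ 0.86002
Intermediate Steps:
V = -7316 (V = -2*3658 = -7316)
I(G) = G²
y(U) = -300 (y(U) = -6*50 = -300)
I(-56)/3829 + y(20)/V = (-56)²/3829 - 300/(-7316) = 3136*(1/3829) - 300*(-1/7316) = 448/547 + 75/1829 = 860417/1000463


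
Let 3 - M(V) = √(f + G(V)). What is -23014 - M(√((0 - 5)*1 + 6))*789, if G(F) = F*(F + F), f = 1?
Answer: -25381 + 789*√3 ≈ -24014.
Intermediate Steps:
G(F) = 2*F² (G(F) = F*(2*F) = 2*F²)
M(V) = 3 - √(1 + 2*V²)
-23014 - M(√((0 - 5)*1 + 6))*789 = -23014 - (3 - √(1 + 2*(√((0 - 5)*1 + 6))²))*789 = -23014 - (3 - √(1 + 2*(√(-5*1 + 6))²))*789 = -23014 - (3 - √(1 + 2*(√(-5 + 6))²))*789 = -23014 - (3 - √(1 + 2*(√1)²))*789 = -23014 - (3 - √(1 + 2*1²))*789 = -23014 - (3 - √(1 + 2*1))*789 = -23014 - (3 - √(1 + 2))*789 = -23014 - (3 - √3)*789 = -23014 - (2367 - 789*√3) = -23014 + (-2367 + 789*√3) = -25381 + 789*√3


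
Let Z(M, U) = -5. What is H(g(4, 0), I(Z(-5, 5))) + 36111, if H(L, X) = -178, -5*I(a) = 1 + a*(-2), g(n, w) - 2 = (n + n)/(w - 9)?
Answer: 35933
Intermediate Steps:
g(n, w) = 2 + 2*n/(-9 + w) (g(n, w) = 2 + (n + n)/(w - 9) = 2 + (2*n)/(-9 + w) = 2 + 2*n/(-9 + w))
I(a) = -⅕ + 2*a/5 (I(a) = -(1 + a*(-2))/5 = -(1 - 2*a)/5 = -⅕ + 2*a/5)
H(g(4, 0), I(Z(-5, 5))) + 36111 = -178 + 36111 = 35933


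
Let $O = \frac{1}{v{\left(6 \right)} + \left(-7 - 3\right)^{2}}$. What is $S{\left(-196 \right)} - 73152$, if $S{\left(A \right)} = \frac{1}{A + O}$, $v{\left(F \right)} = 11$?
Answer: $- \frac{1591421871}{21755} \approx -73152.0$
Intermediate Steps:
$O = \frac{1}{111}$ ($O = \frac{1}{11 + \left(-7 - 3\right)^{2}} = \frac{1}{11 + \left(-10\right)^{2}} = \frac{1}{11 + 100} = \frac{1}{111} \approx 0.009009$)
$S{\left(A \right)} = \frac{1}{\frac{1}{111} + A}$ ($S{\left(A \right)} = \frac{1}{A + \frac{1}{111}} = \frac{1}{\frac{1}{111} + A}$)
$S{\left(-196 \right)} - 73152 = \frac{111}{1 + 111 \left(-196\right)} - 73152 = \frac{111}{1 - 21756} - 73152 = \frac{111}{-21755} - 73152 = 111 \left(- \frac{1}{21755}\right) - 73152 = - \frac{111}{21755} - 73152 = - \frac{1591421871}{21755}$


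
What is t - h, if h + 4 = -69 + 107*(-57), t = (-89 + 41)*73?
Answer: 2668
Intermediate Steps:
t = -3504 (t = -48*73 = -3504)
h = -6172 (h = -4 + (-69 + 107*(-57)) = -4 + (-69 - 6099) = -4 - 6168 = -6172)
t - h = -3504 - 1*(-6172) = -3504 + 6172 = 2668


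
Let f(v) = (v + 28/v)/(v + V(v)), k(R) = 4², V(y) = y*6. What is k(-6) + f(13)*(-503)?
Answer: -80163/1183 ≈ -67.762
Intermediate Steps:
V(y) = 6*y
k(R) = 16
f(v) = (v + 28/v)/(7*v) (f(v) = (v + 28/v)/(v + 6*v) = (v + 28/v)/((7*v)) = (v + 28/v)*(1/(7*v)) = (v + 28/v)/(7*v))
k(-6) + f(13)*(-503) = 16 + (⅐ + 4/13²)*(-503) = 16 + (⅐ + 4*(1/169))*(-503) = 16 + (⅐ + 4/169)*(-503) = 16 + (197/1183)*(-503) = 16 - 99091/1183 = -80163/1183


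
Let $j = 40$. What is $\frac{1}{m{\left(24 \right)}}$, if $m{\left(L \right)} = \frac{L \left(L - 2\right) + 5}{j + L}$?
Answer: $\frac{64}{533} \approx 0.12007$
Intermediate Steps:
$m{\left(L \right)} = \frac{5 + L \left(-2 + L\right)}{40 + L}$ ($m{\left(L \right)} = \frac{L \left(L - 2\right) + 5}{40 + L} = \frac{L \left(-2 + L\right) + 5}{40 + L} = \frac{5 + L \left(-2 + L\right)}{40 + L}$)
$\frac{1}{m{\left(24 \right)}} = \frac{1}{\frac{1}{40 + 24} \left(5 + 24^{2} - 48\right)} = \frac{1}{\frac{1}{64} \left(5 + 576 - 48\right)} = \frac{1}{\frac{1}{64} \cdot 533} = \frac{1}{\frac{533}{64}} = \frac{64}{533}$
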